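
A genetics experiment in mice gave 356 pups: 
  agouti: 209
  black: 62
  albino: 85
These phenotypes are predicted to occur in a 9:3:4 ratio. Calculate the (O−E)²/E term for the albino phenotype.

Expected counts for N = 356 under a 9:3:4 ratio (total parts = 16):
  agouti: 356 × 9/16 = 200.25
  black: 356 × 3/16 = 66.75
  albino: 356 × 4/16 = 89
Contribution of albino: (85 − 89)² / 89 = 0.1798

0.180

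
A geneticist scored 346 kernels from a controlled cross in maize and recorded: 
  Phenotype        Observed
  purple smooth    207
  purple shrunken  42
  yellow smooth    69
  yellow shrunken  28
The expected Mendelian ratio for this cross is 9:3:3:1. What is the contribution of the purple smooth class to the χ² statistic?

Total ratio parts = 16. Expected numbers out of 346:
  purple smooth: 346 × 9/16 = 194.625
  purple shrunken: 346 × 3/16 = 64.875
  yellow smooth: 346 × 3/16 = 64.875
  yellow shrunken: 346 × 1/16 = 21.625
Contribution of purple smooth: (207 − 194.625)² / 194.625 = 0.7868

0.787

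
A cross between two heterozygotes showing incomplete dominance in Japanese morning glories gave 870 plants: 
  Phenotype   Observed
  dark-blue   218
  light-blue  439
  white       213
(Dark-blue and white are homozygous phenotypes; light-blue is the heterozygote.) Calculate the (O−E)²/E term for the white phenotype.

0.093

With incomplete dominance, a heterozygote × heterozygote cross gives a 1:2:1 phenotypic ratio.
Under the 1:2:1 hypothesis (Σ ratio = 4, N = 870):
  dark-blue: 870 × 1/4 = 217.5
  light-blue: 870 × 2/4 = 435
  white: 870 × 1/4 = 217.5
Contribution of white: (213 − 217.5)² / 217.5 = 0.0931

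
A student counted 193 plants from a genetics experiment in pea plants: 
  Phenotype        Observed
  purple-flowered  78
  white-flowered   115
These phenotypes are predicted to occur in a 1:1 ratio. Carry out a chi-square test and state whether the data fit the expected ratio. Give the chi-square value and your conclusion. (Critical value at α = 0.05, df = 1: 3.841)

Expected counts for N = 193 under a 1:1 ratio (total parts = 2):
  purple-flowered: 193 × 1/2 = 96.5
  white-flowered: 193 × 1/2 = 96.5
χ² = Σ (O − E)² / E
  purple-flowered: (78 − 96.5)² / 96.5 = 3.5466
  white-flowered: (115 − 96.5)² / 96.5 = 3.5466
χ² = 3.5466 + 3.5466 = 7.0932 ≈ 7.093
Degrees of freedom = 2 − 1 = 1; critical value at α = 0.05 is 3.841.
Since 7.093 > 3.841, we reject the null hypothesis — the data do not fit the 1:1 ratio.

7.093; not consistent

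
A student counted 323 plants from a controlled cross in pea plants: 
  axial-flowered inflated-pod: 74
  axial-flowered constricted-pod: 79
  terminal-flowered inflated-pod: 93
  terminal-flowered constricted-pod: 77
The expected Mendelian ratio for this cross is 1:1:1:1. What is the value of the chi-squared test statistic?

2.635

The 1:1:1:1 ratio has 4 parts, so with N = 323 the expected counts are:
  axial-flowered inflated-pod: 323 × 1/4 = 80.75
  axial-flowered constricted-pod: 323 × 1/4 = 80.75
  terminal-flowered inflated-pod: 323 × 1/4 = 80.75
  terminal-flowered constricted-pod: 323 × 1/4 = 80.75
χ² = Σ (O − E)² / E
  axial-flowered inflated-pod: (74 − 80.75)² / 80.75 = 0.5642
  axial-flowered constricted-pod: (79 − 80.75)² / 80.75 = 0.0379
  terminal-flowered inflated-pod: (93 − 80.75)² / 80.75 = 1.8584
  terminal-flowered constricted-pod: (77 − 80.75)² / 80.75 = 0.1741
χ² = 0.5642 + 0.0379 + 1.8584 + 0.1741 = 2.6346 ≈ 2.635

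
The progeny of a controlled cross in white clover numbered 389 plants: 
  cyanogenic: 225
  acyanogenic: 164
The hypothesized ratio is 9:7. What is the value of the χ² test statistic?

0.400

Total ratio parts = 16. Expected numbers out of 389:
  cyanogenic: 389 × 9/16 = 218.8125
  acyanogenic: 389 × 7/16 = 170.1875
χ² = Σ (O − E)² / E
  cyanogenic: (225 − 218.8125)² / 218.8125 = 0.1750
  acyanogenic: (164 − 170.1875)² / 170.1875 = 0.2250
χ² = 0.1750 + 0.2250 = 0.400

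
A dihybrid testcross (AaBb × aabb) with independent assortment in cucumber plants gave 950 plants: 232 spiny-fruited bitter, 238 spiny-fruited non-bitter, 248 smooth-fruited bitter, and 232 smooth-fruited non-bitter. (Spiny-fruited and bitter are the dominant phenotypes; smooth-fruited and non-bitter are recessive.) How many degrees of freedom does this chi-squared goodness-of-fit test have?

3

A dihybrid testcross with independent assortment gives a 1:1:1:1 ratio.
A goodness-of-fit test with 4 phenotype classes has df = 4 − 1 = 3.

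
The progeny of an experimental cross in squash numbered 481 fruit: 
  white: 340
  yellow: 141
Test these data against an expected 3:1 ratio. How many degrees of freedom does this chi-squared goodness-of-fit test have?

A goodness-of-fit test with 2 phenotype classes has df = 2 − 1 = 1.

1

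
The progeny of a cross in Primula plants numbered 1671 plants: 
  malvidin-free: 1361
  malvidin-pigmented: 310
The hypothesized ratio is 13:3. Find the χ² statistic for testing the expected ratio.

Under the 13:3 hypothesis (Σ ratio = 16, N = 1671):
  malvidin-free: 1671 × 13/16 = 1357.6875
  malvidin-pigmented: 1671 × 3/16 = 313.3125
χ² = Σ (O − E)² / E
  malvidin-free: (1361 − 1357.6875)² / 1357.6875 = 0.0081
  malvidin-pigmented: (310 − 313.3125)² / 313.3125 = 0.0350
χ² = 0.0081 + 0.0350 = 0.0431 ≈ 0.043

0.043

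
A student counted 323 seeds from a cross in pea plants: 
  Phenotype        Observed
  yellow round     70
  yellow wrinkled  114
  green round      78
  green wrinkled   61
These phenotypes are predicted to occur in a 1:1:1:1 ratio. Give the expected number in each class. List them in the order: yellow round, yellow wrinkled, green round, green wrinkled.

80.75, 80.75, 80.75, 80.75

Total ratio parts = 4. Expected numbers out of 323:
  yellow round: 323 × 1/4 = 80.75
  yellow wrinkled: 323 × 1/4 = 80.75
  green round: 323 × 1/4 = 80.75
  green wrinkled: 323 × 1/4 = 80.75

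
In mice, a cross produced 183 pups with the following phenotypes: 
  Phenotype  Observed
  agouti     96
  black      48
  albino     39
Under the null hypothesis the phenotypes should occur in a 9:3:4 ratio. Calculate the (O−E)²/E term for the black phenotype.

5.460

The 9:3:4 ratio has 16 parts, so with N = 183 the expected counts are:
  agouti: 183 × 9/16 = 102.9375
  black: 183 × 3/16 = 34.3125
  albino: 183 × 4/16 = 45.75
Contribution of black: (48 − 34.3125)² / 34.3125 = 5.4600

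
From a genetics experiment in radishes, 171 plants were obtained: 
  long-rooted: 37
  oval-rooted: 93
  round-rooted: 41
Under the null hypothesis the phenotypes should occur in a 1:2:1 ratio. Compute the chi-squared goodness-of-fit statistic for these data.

1.503

Under the 1:2:1 hypothesis (Σ ratio = 4, N = 171):
  long-rooted: 171 × 1/4 = 42.75
  oval-rooted: 171 × 2/4 = 85.5
  round-rooted: 171 × 1/4 = 42.75
χ² = Σ (O − E)² / E
  long-rooted: (37 − 42.75)² / 42.75 = 0.7734
  oval-rooted: (93 − 85.5)² / 85.5 = 0.6579
  round-rooted: (41 − 42.75)² / 42.75 = 0.0716
χ² = 0.7734 + 0.6579 + 0.0716 = 1.5029 ≈ 1.503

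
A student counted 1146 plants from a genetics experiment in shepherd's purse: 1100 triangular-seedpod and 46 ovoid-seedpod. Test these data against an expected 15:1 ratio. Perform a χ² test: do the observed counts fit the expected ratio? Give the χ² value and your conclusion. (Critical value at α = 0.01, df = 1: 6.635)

9.779; not consistent

Total ratio parts = 16. Expected numbers out of 1146:
  triangular-seedpod: 1146 × 15/16 = 1074.375
  ovoid-seedpod: 1146 × 1/16 = 71.625
χ² = Σ (O − E)² / E
  triangular-seedpod: (1100 − 1074.375)² / 1074.375 = 0.6112
  ovoid-seedpod: (46 − 71.625)² / 71.625 = 9.1678
χ² = 0.6112 + 9.1678 = 9.779
Degrees of freedom = 2 − 1 = 1; critical value at α = 0.01 is 6.635.
Since 9.779 > 6.635, we reject the null hypothesis — the data do not fit the 15:1 ratio.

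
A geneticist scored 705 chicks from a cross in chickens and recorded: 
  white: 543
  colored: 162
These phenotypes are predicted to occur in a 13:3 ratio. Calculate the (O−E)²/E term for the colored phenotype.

6.724

Expected counts for N = 705 under a 13:3 ratio (total parts = 16):
  white: 705 × 13/16 = 572.8125
  colored: 705 × 3/16 = 132.1875
Contribution of colored: (162 − 132.1875)² / 132.1875 = 6.7237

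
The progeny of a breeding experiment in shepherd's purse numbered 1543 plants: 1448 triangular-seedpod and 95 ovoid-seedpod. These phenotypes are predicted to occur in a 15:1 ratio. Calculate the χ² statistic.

Under the 15:1 hypothesis (Σ ratio = 16, N = 1543):
  triangular-seedpod: 1543 × 15/16 = 1446.5625
  ovoid-seedpod: 1543 × 1/16 = 96.4375
χ² = Σ (O − E)² / E
  triangular-seedpod: (1448 − 1446.5625)² / 1446.5625 = 0.0014
  ovoid-seedpod: (95 − 96.4375)² / 96.4375 = 0.0214
χ² = 0.0014 + 0.0214 = 0.0228 ≈ 0.023

0.023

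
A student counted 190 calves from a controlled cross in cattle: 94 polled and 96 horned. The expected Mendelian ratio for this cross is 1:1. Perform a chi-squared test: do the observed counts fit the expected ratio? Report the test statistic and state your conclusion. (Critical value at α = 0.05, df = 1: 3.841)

0.021; consistent

The 1:1 ratio has 2 parts, so with N = 190 the expected counts are:
  polled: 190 × 1/2 = 95
  horned: 190 × 1/2 = 95
χ² = Σ (O − E)² / E
  polled: (94 − 95)² / 95 = 0.0105
  horned: (96 − 95)² / 95 = 0.0105
χ² = 0.0105 + 0.0105 = 0.021
Degrees of freedom = 2 − 1 = 1; critical value at α = 0.05 is 3.841.
Since 0.021 < 3.841, we fail to reject the null hypothesis — the data are consistent with the 1:1 ratio.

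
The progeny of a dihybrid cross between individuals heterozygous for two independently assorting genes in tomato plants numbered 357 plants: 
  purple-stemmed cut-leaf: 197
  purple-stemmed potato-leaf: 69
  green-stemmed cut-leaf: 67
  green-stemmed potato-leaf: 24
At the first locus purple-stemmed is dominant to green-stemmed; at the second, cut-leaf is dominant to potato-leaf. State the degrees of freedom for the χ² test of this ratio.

A dihybrid F₂ with independent assortment and complete dominance at both loci gives a 9:3:3:1 phenotypic ratio.
A goodness-of-fit test with 4 phenotype classes has df = 4 − 1 = 3.

3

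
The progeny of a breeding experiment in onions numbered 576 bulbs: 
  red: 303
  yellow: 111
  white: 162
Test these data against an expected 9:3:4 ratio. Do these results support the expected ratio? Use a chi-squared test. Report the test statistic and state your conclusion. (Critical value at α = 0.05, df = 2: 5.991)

3.694; consistent

Expected counts for N = 576 under a 9:3:4 ratio (total parts = 16):
  red: 576 × 9/16 = 324
  yellow: 576 × 3/16 = 108
  white: 576 × 4/16 = 144
χ² = Σ (O − E)² / E
  red: (303 − 324)² / 324 = 1.3611
  yellow: (111 − 108)² / 108 = 0.0833
  white: (162 − 144)² / 144 = 2.2500
χ² = 1.3611 + 0.0833 + 2.2500 = 3.6944 ≈ 3.694
Degrees of freedom = 3 − 1 = 2; critical value at α = 0.05 is 5.991.
Since 3.694 < 5.991, we fail to reject the null hypothesis — the data are consistent with the 9:3:4 ratio.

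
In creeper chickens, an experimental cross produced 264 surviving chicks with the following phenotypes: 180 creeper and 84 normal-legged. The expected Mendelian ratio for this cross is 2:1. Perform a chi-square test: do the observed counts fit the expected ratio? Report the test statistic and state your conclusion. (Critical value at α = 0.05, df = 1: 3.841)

Under the 2:1 hypothesis (Σ ratio = 3, N = 264):
  creeper: 264 × 2/3 = 176
  normal-legged: 264 × 1/3 = 88
χ² = Σ (O − E)² / E
  creeper: (180 − 176)² / 176 = 0.0909
  normal-legged: (84 − 88)² / 88 = 0.1818
χ² = 0.0909 + 0.1818 = 0.2727 ≈ 0.273
Degrees of freedom = 2 − 1 = 1; critical value at α = 0.05 is 3.841.
Since 0.273 < 3.841, we fail to reject the null hypothesis — the data are consistent with the 2:1 ratio.

0.273; consistent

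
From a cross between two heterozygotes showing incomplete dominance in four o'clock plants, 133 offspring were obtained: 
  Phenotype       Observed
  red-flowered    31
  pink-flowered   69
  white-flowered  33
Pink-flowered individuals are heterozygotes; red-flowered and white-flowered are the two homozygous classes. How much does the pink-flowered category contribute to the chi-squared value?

With incomplete dominance, a heterozygote × heterozygote cross gives a 1:2:1 phenotypic ratio.
Total ratio parts = 4. Expected numbers out of 133:
  red-flowered: 133 × 1/4 = 33.25
  pink-flowered: 133 × 2/4 = 66.5
  white-flowered: 133 × 1/4 = 33.25
Contribution of pink-flowered: (69 − 66.5)² / 66.5 = 0.0940

0.094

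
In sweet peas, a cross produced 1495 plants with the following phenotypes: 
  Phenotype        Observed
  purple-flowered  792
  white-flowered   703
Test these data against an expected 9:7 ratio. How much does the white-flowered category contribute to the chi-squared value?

Expected counts for N = 1495 under a 9:7 ratio (total parts = 16):
  purple-flowered: 1495 × 9/16 = 840.9375
  white-flowered: 1495 × 7/16 = 654.0625
Contribution of white-flowered: (703 − 654.0625)² / 654.0625 = 3.6615

3.662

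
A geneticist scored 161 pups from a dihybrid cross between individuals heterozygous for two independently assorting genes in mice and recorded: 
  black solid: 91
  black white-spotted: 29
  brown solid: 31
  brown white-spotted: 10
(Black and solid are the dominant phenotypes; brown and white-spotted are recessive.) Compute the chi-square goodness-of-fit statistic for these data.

0.071

A dihybrid F₂ with independent assortment and complete dominance at both loci gives a 9:3:3:1 phenotypic ratio.
Under the 9:3:3:1 hypothesis (Σ ratio = 16, N = 161):
  black solid: 161 × 9/16 = 90.5625
  black white-spotted: 161 × 3/16 = 30.1875
  brown solid: 161 × 3/16 = 30.1875
  brown white-spotted: 161 × 1/16 = 10.0625
χ² = Σ (O − E)² / E
  black solid: (91 − 90.5625)² / 90.5625 = 0.0021
  black white-spotted: (29 − 30.1875)² / 30.1875 = 0.0467
  brown solid: (31 − 30.1875)² / 30.1875 = 0.0219
  brown white-spotted: (10 − 10.0625)² / 10.0625 = 0.0004
χ² = 0.0021 + 0.0467 + 0.0219 + 0.0004 = 0.0711 ≈ 0.071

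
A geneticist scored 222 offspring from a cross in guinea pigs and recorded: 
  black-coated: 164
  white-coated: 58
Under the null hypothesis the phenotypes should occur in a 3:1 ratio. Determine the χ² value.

0.150

The 3:1 ratio has 4 parts, so with N = 222 the expected counts are:
  black-coated: 222 × 3/4 = 166.5
  white-coated: 222 × 1/4 = 55.5
χ² = Σ (O − E)² / E
  black-coated: (164 − 166.5)² / 166.5 = 0.0375
  white-coated: (58 − 55.5)² / 55.5 = 0.1126
χ² = 0.0375 + 0.1126 = 0.1501 ≈ 0.150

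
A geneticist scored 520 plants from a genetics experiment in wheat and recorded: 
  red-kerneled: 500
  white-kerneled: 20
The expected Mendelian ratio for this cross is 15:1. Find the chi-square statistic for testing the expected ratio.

Expected counts for N = 520 under a 15:1 ratio (total parts = 16):
  red-kerneled: 520 × 15/16 = 487.5
  white-kerneled: 520 × 1/16 = 32.5
χ² = Σ (O − E)² / E
  red-kerneled: (500 − 487.5)² / 487.5 = 0.3205
  white-kerneled: (20 − 32.5)² / 32.5 = 4.8077
χ² = 0.3205 + 4.8077 = 5.1282 ≈ 5.128

5.128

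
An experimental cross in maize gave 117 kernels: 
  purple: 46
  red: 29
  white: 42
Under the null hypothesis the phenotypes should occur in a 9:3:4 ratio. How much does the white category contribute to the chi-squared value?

5.558

Total ratio parts = 16. Expected numbers out of 117:
  purple: 117 × 9/16 = 65.8125
  red: 117 × 3/16 = 21.9375
  white: 117 × 4/16 = 29.25
Contribution of white: (42 − 29.25)² / 29.25 = 5.5577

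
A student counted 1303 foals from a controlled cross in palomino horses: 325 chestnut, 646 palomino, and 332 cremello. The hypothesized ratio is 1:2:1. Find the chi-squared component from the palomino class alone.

Expected counts for N = 1303 under a 1:2:1 ratio (total parts = 4):
  chestnut: 1303 × 1/4 = 325.75
  palomino: 1303 × 2/4 = 651.5
  cremello: 1303 × 1/4 = 325.75
Contribution of palomino: (646 − 651.5)² / 651.5 = 0.0464

0.046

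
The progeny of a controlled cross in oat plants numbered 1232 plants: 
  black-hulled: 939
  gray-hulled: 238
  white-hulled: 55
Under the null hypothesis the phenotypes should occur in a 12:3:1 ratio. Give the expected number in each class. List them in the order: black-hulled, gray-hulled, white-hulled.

Expected counts for N = 1232 under a 12:3:1 ratio (total parts = 16):
  black-hulled: 1232 × 12/16 = 924
  gray-hulled: 1232 × 3/16 = 231
  white-hulled: 1232 × 1/16 = 77

924, 231, 77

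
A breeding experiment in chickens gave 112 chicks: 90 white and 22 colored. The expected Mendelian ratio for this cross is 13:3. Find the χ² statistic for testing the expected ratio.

0.059

Under the 13:3 hypothesis (Σ ratio = 16, N = 112):
  white: 112 × 13/16 = 91
  colored: 112 × 3/16 = 21
χ² = Σ (O − E)² / E
  white: (90 − 91)² / 91 = 0.0110
  colored: (22 − 21)² / 21 = 0.0476
χ² = 0.0110 + 0.0476 = 0.0586 ≈ 0.059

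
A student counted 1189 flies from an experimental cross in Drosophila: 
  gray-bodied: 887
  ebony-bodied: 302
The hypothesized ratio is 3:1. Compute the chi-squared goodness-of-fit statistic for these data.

Under the 3:1 hypothesis (Σ ratio = 4, N = 1189):
  gray-bodied: 1189 × 3/4 = 891.75
  ebony-bodied: 1189 × 1/4 = 297.25
χ² = Σ (O − E)² / E
  gray-bodied: (887 − 891.75)² / 891.75 = 0.0253
  ebony-bodied: (302 − 297.25)² / 297.25 = 0.0759
χ² = 0.0253 + 0.0759 = 0.1012 ≈ 0.101

0.101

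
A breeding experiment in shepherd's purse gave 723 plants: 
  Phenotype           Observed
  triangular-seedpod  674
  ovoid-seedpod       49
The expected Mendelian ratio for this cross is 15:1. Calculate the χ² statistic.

Under the 15:1 hypothesis (Σ ratio = 16, N = 723):
  triangular-seedpod: 723 × 15/16 = 677.8125
  ovoid-seedpod: 723 × 1/16 = 45.1875
χ² = Σ (O − E)² / E
  triangular-seedpod: (674 − 677.8125)² / 677.8125 = 0.0214
  ovoid-seedpod: (49 − 45.1875)² / 45.1875 = 0.3217
χ² = 0.0214 + 0.3217 = 0.3431 ≈ 0.343

0.343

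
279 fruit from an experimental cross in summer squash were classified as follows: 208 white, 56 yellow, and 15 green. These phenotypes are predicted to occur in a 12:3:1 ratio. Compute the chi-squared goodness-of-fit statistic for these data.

Total ratio parts = 16. Expected numbers out of 279:
  white: 279 × 12/16 = 209.25
  yellow: 279 × 3/16 = 52.3125
  green: 279 × 1/16 = 17.4375
χ² = Σ (O − E)² / E
  white: (208 − 209.25)² / 209.25 = 0.0075
  yellow: (56 − 52.3125)² / 52.3125 = 0.2599
  green: (15 − 17.4375)² / 17.4375 = 0.3407
χ² = 0.0075 + 0.2599 + 0.3407 = 0.6081 ≈ 0.608

0.608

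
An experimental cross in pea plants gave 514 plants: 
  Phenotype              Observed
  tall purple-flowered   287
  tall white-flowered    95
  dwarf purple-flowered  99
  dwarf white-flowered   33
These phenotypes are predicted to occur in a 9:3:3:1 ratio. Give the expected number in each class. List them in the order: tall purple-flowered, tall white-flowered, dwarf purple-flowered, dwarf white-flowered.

The 9:3:3:1 ratio has 16 parts, so with N = 514 the expected counts are:
  tall purple-flowered: 514 × 9/16 = 289.125
  tall white-flowered: 514 × 3/16 = 96.375
  dwarf purple-flowered: 514 × 3/16 = 96.375
  dwarf white-flowered: 514 × 1/16 = 32.125

289.125, 96.375, 96.375, 32.125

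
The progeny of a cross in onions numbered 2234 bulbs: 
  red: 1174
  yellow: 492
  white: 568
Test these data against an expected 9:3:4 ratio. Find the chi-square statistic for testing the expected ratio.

The 9:3:4 ratio has 16 parts, so with N = 2234 the expected counts are:
  red: 2234 × 9/16 = 1256.625
  yellow: 2234 × 3/16 = 418.875
  white: 2234 × 4/16 = 558.5
χ² = Σ (O − E)² / E
  red: (1174 − 1256.625)² / 1256.625 = 5.4327
  yellow: (492 − 418.875)² / 418.875 = 12.7658
  white: (568 − 558.5)² / 558.5 = 0.1616
χ² = 5.4327 + 12.7658 + 0.1616 = 18.3601 ≈ 18.360

18.360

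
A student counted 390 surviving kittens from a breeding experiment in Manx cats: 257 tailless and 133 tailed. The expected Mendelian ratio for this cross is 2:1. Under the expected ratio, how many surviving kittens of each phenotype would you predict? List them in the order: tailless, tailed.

260, 130

Total ratio parts = 3. Expected numbers out of 390:
  tailless: 390 × 2/3 = 260
  tailed: 390 × 1/3 = 130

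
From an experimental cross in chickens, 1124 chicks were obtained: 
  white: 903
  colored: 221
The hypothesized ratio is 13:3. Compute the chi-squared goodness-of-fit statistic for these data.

0.614

Under the 13:3 hypothesis (Σ ratio = 16, N = 1124):
  white: 1124 × 13/16 = 913.25
  colored: 1124 × 3/16 = 210.75
χ² = Σ (O − E)² / E
  white: (903 − 913.25)² / 913.25 = 0.1150
  colored: (221 − 210.75)² / 210.75 = 0.4985
χ² = 0.1150 + 0.4985 = 0.6135 ≈ 0.614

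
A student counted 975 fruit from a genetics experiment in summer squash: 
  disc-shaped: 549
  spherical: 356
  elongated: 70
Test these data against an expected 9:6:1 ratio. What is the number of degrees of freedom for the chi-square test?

2

A goodness-of-fit test with 3 phenotype classes has df = 3 − 1 = 2.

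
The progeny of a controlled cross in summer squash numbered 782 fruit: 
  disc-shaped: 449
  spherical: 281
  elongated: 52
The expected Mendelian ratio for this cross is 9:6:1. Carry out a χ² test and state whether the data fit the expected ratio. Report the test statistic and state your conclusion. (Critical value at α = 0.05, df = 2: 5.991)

0.901; consistent

The 9:6:1 ratio has 16 parts, so with N = 782 the expected counts are:
  disc-shaped: 782 × 9/16 = 439.875
  spherical: 782 × 6/16 = 293.25
  elongated: 782 × 1/16 = 48.875
χ² = Σ (O − E)² / E
  disc-shaped: (449 − 439.875)² / 439.875 = 0.1893
  spherical: (281 − 293.25)² / 293.25 = 0.5117
  elongated: (52 − 48.875)² / 48.875 = 0.1998
χ² = 0.1893 + 0.5117 + 0.1998 = 0.9008 ≈ 0.901
Degrees of freedom = 3 − 1 = 2; critical value at α = 0.05 is 5.991.
Since 0.901 < 5.991, we fail to reject the null hypothesis — the data are consistent with the 9:6:1 ratio.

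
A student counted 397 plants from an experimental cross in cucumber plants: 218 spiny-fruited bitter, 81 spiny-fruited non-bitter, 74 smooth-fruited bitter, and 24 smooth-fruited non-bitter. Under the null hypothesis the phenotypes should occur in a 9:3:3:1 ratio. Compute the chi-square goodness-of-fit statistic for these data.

0.734

Expected counts for N = 397 under a 9:3:3:1 ratio (total parts = 16):
  spiny-fruited bitter: 397 × 9/16 = 223.3125
  spiny-fruited non-bitter: 397 × 3/16 = 74.4375
  smooth-fruited bitter: 397 × 3/16 = 74.4375
  smooth-fruited non-bitter: 397 × 1/16 = 24.8125
χ² = Σ (O − E)² / E
  spiny-fruited bitter: (218 − 223.3125)² / 223.3125 = 0.1264
  spiny-fruited non-bitter: (81 − 74.4375)² / 74.4375 = 0.5786
  smooth-fruited bitter: (74 − 74.4375)² / 74.4375 = 0.0026
  smooth-fruited non-bitter: (24 − 24.8125)² / 24.8125 = 0.0266
χ² = 0.1264 + 0.5786 + 0.0026 + 0.0266 = 0.7342 ≈ 0.734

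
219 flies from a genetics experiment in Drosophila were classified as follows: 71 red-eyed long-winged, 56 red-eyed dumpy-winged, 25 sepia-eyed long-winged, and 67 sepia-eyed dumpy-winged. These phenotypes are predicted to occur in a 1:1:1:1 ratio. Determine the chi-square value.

23.758

Under the 1:1:1:1 hypothesis (Σ ratio = 4, N = 219):
  red-eyed long-winged: 219 × 1/4 = 54.75
  red-eyed dumpy-winged: 219 × 1/4 = 54.75
  sepia-eyed long-winged: 219 × 1/4 = 54.75
  sepia-eyed dumpy-winged: 219 × 1/4 = 54.75
χ² = Σ (O − E)² / E
  red-eyed long-winged: (71 − 54.75)² / 54.75 = 4.8231
  red-eyed dumpy-winged: (56 − 54.75)² / 54.75 = 0.0285
  sepia-eyed long-winged: (25 − 54.75)² / 54.75 = 16.1655
  sepia-eyed dumpy-winged: (67 − 54.75)² / 54.75 = 2.7409
χ² = 4.8231 + 0.0285 + 16.1655 + 2.7409 = 23.758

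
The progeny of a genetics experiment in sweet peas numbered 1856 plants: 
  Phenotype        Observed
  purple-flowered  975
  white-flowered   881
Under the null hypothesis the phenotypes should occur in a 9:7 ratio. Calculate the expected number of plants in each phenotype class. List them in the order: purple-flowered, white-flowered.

Total ratio parts = 16. Expected numbers out of 1856:
  purple-flowered: 1856 × 9/16 = 1044
  white-flowered: 1856 × 7/16 = 812

1044, 812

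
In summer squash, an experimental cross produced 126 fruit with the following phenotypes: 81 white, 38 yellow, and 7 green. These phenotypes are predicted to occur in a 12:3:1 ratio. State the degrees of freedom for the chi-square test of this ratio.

A goodness-of-fit test with 3 phenotype classes has df = 3 − 1 = 2.

2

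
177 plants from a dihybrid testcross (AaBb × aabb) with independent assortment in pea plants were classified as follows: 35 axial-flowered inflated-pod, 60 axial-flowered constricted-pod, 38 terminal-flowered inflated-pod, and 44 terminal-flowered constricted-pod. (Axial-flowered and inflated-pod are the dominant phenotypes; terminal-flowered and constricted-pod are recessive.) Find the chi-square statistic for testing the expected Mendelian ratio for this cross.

8.424

A dihybrid testcross with independent assortment gives a 1:1:1:1 ratio.
Expected counts for N = 177 under a 1:1:1:1 ratio (total parts = 4):
  axial-flowered inflated-pod: 177 × 1/4 = 44.25
  axial-flowered constricted-pod: 177 × 1/4 = 44.25
  terminal-flowered inflated-pod: 177 × 1/4 = 44.25
  terminal-flowered constricted-pod: 177 × 1/4 = 44.25
χ² = Σ (O − E)² / E
  axial-flowered inflated-pod: (35 − 44.25)² / 44.25 = 1.9336
  axial-flowered constricted-pod: (60 − 44.25)² / 44.25 = 5.6059
  terminal-flowered inflated-pod: (38 − 44.25)² / 44.25 = 0.8828
  terminal-flowered constricted-pod: (44 − 44.25)² / 44.25 = 0.0014
χ² = 1.9336 + 5.6059 + 0.8828 + 0.0014 = 8.4237 ≈ 8.424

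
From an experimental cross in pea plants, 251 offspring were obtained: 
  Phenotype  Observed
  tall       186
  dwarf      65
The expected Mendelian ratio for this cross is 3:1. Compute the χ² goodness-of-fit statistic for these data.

0.108

The 3:1 ratio has 4 parts, so with N = 251 the expected counts are:
  tall: 251 × 3/4 = 188.25
  dwarf: 251 × 1/4 = 62.75
χ² = Σ (O − E)² / E
  tall: (186 − 188.25)² / 188.25 = 0.0269
  dwarf: (65 − 62.75)² / 62.75 = 0.0807
χ² = 0.0269 + 0.0807 = 0.1076 ≈ 0.108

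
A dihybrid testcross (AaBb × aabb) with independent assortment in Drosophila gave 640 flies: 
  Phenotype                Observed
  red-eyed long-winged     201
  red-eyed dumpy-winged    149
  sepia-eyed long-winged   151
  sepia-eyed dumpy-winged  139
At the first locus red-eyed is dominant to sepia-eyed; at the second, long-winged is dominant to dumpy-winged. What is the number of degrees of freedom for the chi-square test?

A dihybrid testcross with independent assortment gives a 1:1:1:1 ratio.
A goodness-of-fit test with 4 phenotype classes has df = 4 − 1 = 3.

3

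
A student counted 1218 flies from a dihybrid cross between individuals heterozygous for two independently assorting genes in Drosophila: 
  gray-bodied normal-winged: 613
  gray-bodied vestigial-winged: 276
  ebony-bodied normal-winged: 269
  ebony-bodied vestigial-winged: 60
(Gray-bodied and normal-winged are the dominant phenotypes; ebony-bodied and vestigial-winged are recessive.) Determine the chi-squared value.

A dihybrid F₂ with independent assortment and complete dominance at both loci gives a 9:3:3:1 phenotypic ratio.
Under the 9:3:3:1 hypothesis (Σ ratio = 16, N = 1218):
  gray-bodied normal-winged: 1218 × 9/16 = 685.125
  gray-bodied vestigial-winged: 1218 × 3/16 = 228.375
  ebony-bodied normal-winged: 1218 × 3/16 = 228.375
  ebony-bodied vestigial-winged: 1218 × 1/16 = 76.125
χ² = Σ (O − E)² / E
  gray-bodied normal-winged: (613 − 685.125)² / 685.125 = 7.5928
  gray-bodied vestigial-winged: (276 − 228.375)² / 228.375 = 9.9317
  ebony-bodied normal-winged: (269 − 228.375)² / 228.375 = 7.2267
  ebony-bodied vestigial-winged: (60 − 76.125)² / 76.125 = 3.4156
χ² = 7.5928 + 9.9317 + 7.2267 + 3.4156 = 28.1668 ≈ 28.167

28.167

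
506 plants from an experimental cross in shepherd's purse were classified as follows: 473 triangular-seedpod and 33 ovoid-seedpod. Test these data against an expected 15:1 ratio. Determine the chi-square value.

0.064

The 15:1 ratio has 16 parts, so with N = 506 the expected counts are:
  triangular-seedpod: 506 × 15/16 = 474.375
  ovoid-seedpod: 506 × 1/16 = 31.625
χ² = Σ (O − E)² / E
  triangular-seedpod: (473 − 474.375)² / 474.375 = 0.0040
  ovoid-seedpod: (33 − 31.625)² / 31.625 = 0.0598
χ² = 0.0040 + 0.0598 = 0.0638 ≈ 0.064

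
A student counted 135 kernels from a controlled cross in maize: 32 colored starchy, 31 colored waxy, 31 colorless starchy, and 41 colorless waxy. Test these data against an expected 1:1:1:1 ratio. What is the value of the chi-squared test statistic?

2.096

Expected counts for N = 135 under a 1:1:1:1 ratio (total parts = 4):
  colored starchy: 135 × 1/4 = 33.75
  colored waxy: 135 × 1/4 = 33.75
  colorless starchy: 135 × 1/4 = 33.75
  colorless waxy: 135 × 1/4 = 33.75
χ² = Σ (O − E)² / E
  colored starchy: (32 − 33.75)² / 33.75 = 0.0907
  colored waxy: (31 − 33.75)² / 33.75 = 0.2241
  colorless starchy: (31 − 33.75)² / 33.75 = 0.2241
  colorless waxy: (41 − 33.75)² / 33.75 = 1.5574
χ² = 0.0907 + 0.2241 + 0.2241 + 1.5574 = 2.0963 ≈ 2.096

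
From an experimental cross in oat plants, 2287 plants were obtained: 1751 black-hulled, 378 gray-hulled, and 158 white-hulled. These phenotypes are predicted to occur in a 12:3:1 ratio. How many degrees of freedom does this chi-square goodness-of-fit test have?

2

A goodness-of-fit test with 3 phenotype classes has df = 3 − 1 = 2.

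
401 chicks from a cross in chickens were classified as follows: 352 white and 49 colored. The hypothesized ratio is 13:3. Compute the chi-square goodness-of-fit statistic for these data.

Expected counts for N = 401 under a 13:3 ratio (total parts = 16):
  white: 401 × 13/16 = 325.8125
  colored: 401 × 3/16 = 75.1875
χ² = Σ (O − E)² / E
  white: (352 − 325.8125)² / 325.8125 = 2.1048
  colored: (49 − 75.1875)² / 75.1875 = 9.1210
χ² = 2.1048 + 9.1210 = 11.2258 ≈ 11.226

11.226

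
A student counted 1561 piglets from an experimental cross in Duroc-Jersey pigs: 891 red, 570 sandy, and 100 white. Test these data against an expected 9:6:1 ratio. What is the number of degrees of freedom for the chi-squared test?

A goodness-of-fit test with 3 phenotype classes has df = 3 − 1 = 2.

2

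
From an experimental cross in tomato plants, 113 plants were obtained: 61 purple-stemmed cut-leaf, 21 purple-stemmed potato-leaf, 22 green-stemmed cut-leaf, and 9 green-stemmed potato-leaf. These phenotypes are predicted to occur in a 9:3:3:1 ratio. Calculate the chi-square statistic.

0.668

Expected counts for N = 113 under a 9:3:3:1 ratio (total parts = 16):
  purple-stemmed cut-leaf: 113 × 9/16 = 63.5625
  purple-stemmed potato-leaf: 113 × 3/16 = 21.1875
  green-stemmed cut-leaf: 113 × 3/16 = 21.1875
  green-stemmed potato-leaf: 113 × 1/16 = 7.0625
χ² = Σ (O − E)² / E
  purple-stemmed cut-leaf: (61 − 63.5625)² / 63.5625 = 0.1033
  purple-stemmed potato-leaf: (21 − 21.1875)² / 21.1875 = 0.0017
  green-stemmed cut-leaf: (22 − 21.1875)² / 21.1875 = 0.0312
  green-stemmed potato-leaf: (9 − 7.0625)² / 7.0625 = 0.5315
χ² = 0.1033 + 0.0017 + 0.0312 + 0.5315 = 0.6677 ≈ 0.668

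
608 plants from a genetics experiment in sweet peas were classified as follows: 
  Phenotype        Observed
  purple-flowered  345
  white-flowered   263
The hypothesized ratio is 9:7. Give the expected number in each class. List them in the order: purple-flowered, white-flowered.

342, 266

Under the 9:7 hypothesis (Σ ratio = 16, N = 608):
  purple-flowered: 608 × 9/16 = 342
  white-flowered: 608 × 7/16 = 266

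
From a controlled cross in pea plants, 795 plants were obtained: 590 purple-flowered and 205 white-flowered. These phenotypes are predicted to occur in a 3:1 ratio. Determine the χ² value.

Total ratio parts = 4. Expected numbers out of 795:
  purple-flowered: 795 × 3/4 = 596.25
  white-flowered: 795 × 1/4 = 198.75
χ² = Σ (O − E)² / E
  purple-flowered: (590 − 596.25)² / 596.25 = 0.0655
  white-flowered: (205 − 198.75)² / 198.75 = 0.1965
χ² = 0.0655 + 0.1965 = 0.262

0.262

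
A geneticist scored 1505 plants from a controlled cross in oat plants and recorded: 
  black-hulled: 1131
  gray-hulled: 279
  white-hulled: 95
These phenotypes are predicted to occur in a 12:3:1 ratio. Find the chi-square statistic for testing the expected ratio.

Under the 12:3:1 hypothesis (Σ ratio = 16, N = 1505):
  black-hulled: 1505 × 12/16 = 1128.75
  gray-hulled: 1505 × 3/16 = 282.1875
  white-hulled: 1505 × 1/16 = 94.0625
χ² = Σ (O − E)² / E
  black-hulled: (1131 − 1128.75)² / 1128.75 = 0.0045
  gray-hulled: (279 − 282.1875)² / 282.1875 = 0.0360
  white-hulled: (95 − 94.0625)² / 94.0625 = 0.0093
χ² = 0.0045 + 0.0360 + 0.0093 = 0.0498 ≈ 0.050

0.050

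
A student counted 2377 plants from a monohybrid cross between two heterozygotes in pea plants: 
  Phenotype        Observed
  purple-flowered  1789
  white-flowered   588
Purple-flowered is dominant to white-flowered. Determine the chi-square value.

0.088

For a monohybrid cross between heterozygotes with complete dominance, the expected phenotypic ratio is 3:1.
Expected counts for N = 2377 under a 3:1 ratio (total parts = 4):
  purple-flowered: 2377 × 3/4 = 1782.75
  white-flowered: 2377 × 1/4 = 594.25
χ² = Σ (O − E)² / E
  purple-flowered: (1789 − 1782.75)² / 1782.75 = 0.0219
  white-flowered: (588 − 594.25)² / 594.25 = 0.0657
χ² = 0.0219 + 0.0657 = 0.0876 ≈ 0.088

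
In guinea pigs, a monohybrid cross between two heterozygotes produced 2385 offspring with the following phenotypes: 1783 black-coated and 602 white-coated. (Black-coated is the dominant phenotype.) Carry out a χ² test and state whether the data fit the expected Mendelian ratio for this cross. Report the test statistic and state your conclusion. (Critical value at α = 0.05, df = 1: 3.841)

For a monohybrid cross between heterozygotes with complete dominance, the expected phenotypic ratio is 3:1.
Under the 3:1 hypothesis (Σ ratio = 4, N = 2385):
  black-coated: 2385 × 3/4 = 1788.75
  white-coated: 2385 × 1/4 = 596.25
χ² = Σ (O − E)² / E
  black-coated: (1783 − 1788.75)² / 1788.75 = 0.0185
  white-coated: (602 − 596.25)² / 596.25 = 0.0555
χ² = 0.0185 + 0.0555 = 0.074
Degrees of freedom = 2 − 1 = 1; critical value at α = 0.05 is 3.841.
Since 0.074 < 3.841, we fail to reject the null hypothesis — the data are consistent with the 3:1 ratio.

0.074; consistent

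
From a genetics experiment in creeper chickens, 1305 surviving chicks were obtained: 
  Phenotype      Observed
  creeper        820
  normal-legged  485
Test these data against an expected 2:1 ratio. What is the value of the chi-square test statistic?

8.621

Expected counts for N = 1305 under a 2:1 ratio (total parts = 3):
  creeper: 1305 × 2/3 = 870
  normal-legged: 1305 × 1/3 = 435
χ² = Σ (O − E)² / E
  creeper: (820 − 870)² / 870 = 2.8736
  normal-legged: (485 − 435)² / 435 = 5.7471
χ² = 2.8736 + 5.7471 = 8.6207 ≈ 8.621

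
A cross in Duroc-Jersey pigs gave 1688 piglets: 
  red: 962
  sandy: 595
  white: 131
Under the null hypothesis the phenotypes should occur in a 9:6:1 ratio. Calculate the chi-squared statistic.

Total ratio parts = 16. Expected numbers out of 1688:
  red: 1688 × 9/16 = 949.5
  sandy: 1688 × 6/16 = 633
  white: 1688 × 1/16 = 105.5
χ² = Σ (O − E)² / E
  red: (962 − 949.5)² / 949.5 = 0.1646
  sandy: (595 − 633)² / 633 = 2.2812
  white: (131 − 105.5)² / 105.5 = 6.1635
χ² = 0.1646 + 2.2812 + 6.1635 = 8.6093 ≈ 8.609

8.609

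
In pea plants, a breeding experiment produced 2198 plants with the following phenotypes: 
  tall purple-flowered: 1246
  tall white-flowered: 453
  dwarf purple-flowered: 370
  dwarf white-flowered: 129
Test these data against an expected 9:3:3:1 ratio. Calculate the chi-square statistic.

8.945

Expected counts for N = 2198 under a 9:3:3:1 ratio (total parts = 16):
  tall purple-flowered: 2198 × 9/16 = 1236.375
  tall white-flowered: 2198 × 3/16 = 412.125
  dwarf purple-flowered: 2198 × 3/16 = 412.125
  dwarf white-flowered: 2198 × 1/16 = 137.375
χ² = Σ (O − E)² / E
  tall purple-flowered: (1246 − 1236.375)² / 1236.375 = 0.0749
  tall white-flowered: (453 − 412.125)² / 412.125 = 4.0540
  dwarf purple-flowered: (370 − 412.125)² / 412.125 = 4.3058
  dwarf white-flowered: (129 − 137.375)² / 137.375 = 0.5106
χ² = 0.0749 + 4.0540 + 4.3058 + 0.5106 = 8.9453 ≈ 8.945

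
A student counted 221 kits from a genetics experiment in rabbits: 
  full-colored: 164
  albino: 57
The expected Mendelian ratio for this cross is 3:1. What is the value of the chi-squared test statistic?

0.074

Total ratio parts = 4. Expected numbers out of 221:
  full-colored: 221 × 3/4 = 165.75
  albino: 221 × 1/4 = 55.25
χ² = Σ (O − E)² / E
  full-colored: (164 − 165.75)² / 165.75 = 0.0185
  albino: (57 − 55.25)² / 55.25 = 0.0554
χ² = 0.0185 + 0.0554 = 0.0739 ≈ 0.074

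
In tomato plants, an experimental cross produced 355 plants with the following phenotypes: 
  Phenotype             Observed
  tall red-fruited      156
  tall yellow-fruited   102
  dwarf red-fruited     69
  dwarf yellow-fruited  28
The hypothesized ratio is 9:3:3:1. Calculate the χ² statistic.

The 9:3:3:1 ratio has 16 parts, so with N = 355 the expected counts are:
  tall red-fruited: 355 × 9/16 = 199.6875
  tall yellow-fruited: 355 × 3/16 = 66.5625
  dwarf red-fruited: 355 × 3/16 = 66.5625
  dwarf yellow-fruited: 355 × 1/16 = 22.1875
χ² = Σ (O − E)² / E
  tall red-fruited: (156 − 199.6875)² / 199.6875 = 9.5579
  tall yellow-fruited: (102 − 66.5625)² / 66.5625 = 18.8667
  dwarf red-fruited: (69 − 66.5625)² / 66.5625 = 0.0893
  dwarf yellow-fruited: (28 − 22.1875)² / 22.1875 = 1.5227
χ² = 9.5579 + 18.8667 + 0.0893 + 1.5227 = 30.0366 ≈ 30.037

30.037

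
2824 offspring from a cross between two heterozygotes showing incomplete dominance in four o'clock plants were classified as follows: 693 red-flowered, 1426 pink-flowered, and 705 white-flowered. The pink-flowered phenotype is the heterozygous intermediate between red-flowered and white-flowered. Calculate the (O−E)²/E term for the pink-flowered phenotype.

With incomplete dominance, a heterozygote × heterozygote cross gives a 1:2:1 phenotypic ratio.
Expected counts for N = 2824 under a 1:2:1 ratio (total parts = 4):
  red-flowered: 2824 × 1/4 = 706
  pink-flowered: 2824 × 2/4 = 1412
  white-flowered: 2824 × 1/4 = 706
Contribution of pink-flowered: (1426 − 1412)² / 1412 = 0.1388

0.139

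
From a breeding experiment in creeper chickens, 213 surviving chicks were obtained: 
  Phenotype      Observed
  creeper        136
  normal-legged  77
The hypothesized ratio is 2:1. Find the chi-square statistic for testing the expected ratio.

Expected counts for N = 213 under a 2:1 ratio (total parts = 3):
  creeper: 213 × 2/3 = 142
  normal-legged: 213 × 1/3 = 71
χ² = Σ (O − E)² / E
  creeper: (136 − 142)² / 142 = 0.2535
  normal-legged: (77 − 71)² / 71 = 0.5070
χ² = 0.2535 + 0.5070 = 0.7605 ≈ 0.761

0.761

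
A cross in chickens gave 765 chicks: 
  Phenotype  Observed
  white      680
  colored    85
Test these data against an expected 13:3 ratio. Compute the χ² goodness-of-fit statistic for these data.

29.302

Expected counts for N = 765 under a 13:3 ratio (total parts = 16):
  white: 765 × 13/16 = 621.5625
  colored: 765 × 3/16 = 143.4375
χ² = Σ (O − E)² / E
  white: (680 − 621.5625)² / 621.5625 = 5.4941
  colored: (85 − 143.4375)² / 143.4375 = 23.8079
χ² = 5.4941 + 23.8079 = 29.302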